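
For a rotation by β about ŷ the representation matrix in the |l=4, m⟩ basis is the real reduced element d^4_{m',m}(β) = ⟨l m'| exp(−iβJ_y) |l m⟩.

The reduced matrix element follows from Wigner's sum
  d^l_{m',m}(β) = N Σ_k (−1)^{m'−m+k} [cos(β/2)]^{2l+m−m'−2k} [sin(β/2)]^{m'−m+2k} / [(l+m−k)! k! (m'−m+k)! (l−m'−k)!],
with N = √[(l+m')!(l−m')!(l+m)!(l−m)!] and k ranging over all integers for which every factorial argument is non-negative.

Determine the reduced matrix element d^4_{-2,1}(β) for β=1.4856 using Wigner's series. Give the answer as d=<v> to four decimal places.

d=-0.0488

d^4_{-2,1}(β=1.4856) via Wigner's sum:
With c≡cos(β/2)=0.736578 and s≡sin(β/2)=0.676353, N=[2·720·120·6]^{1/2}=1018.233765
Admissible k: 3..5 (factorial args all ≥0)
  k=3: (−1)^0·1018.2338/(72)·0.7366^5·0.6764^3 = +0.948698
  k=4: (−1)^1·1018.2338/(48)·0.7366^3·0.6764^5 = -1.199855
  k=5: (−1)^2·1018.2338/(240)·0.7366^1·0.6764^7 = +0.202334
d^4_{-2,1}(1.4856) = +0.948698 -1.199855 +0.202334 = -0.048824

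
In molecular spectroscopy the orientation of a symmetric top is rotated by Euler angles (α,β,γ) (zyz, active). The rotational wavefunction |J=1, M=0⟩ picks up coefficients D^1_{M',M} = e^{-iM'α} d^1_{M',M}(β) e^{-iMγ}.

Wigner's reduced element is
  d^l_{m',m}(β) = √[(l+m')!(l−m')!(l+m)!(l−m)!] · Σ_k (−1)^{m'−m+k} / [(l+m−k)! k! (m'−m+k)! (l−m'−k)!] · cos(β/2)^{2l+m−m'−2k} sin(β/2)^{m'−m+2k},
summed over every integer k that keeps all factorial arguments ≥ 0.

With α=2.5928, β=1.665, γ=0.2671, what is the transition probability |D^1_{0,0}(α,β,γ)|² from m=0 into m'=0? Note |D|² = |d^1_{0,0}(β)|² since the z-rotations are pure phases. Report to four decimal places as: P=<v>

First d^1_{0,0}(β=1.665), then the phase factors e^{-i(0)α} and e^{-i(0)γ}:
With c≡cos(β/2)=0.673029 and s≡sin(β/2)=0.739616, N=[1·1·1·1]^{1/2}=1.000000
k: max(0,(0)−(0))=0 … min(1+(0),1−(0))=1
  k=0: (−1)^0·1.0000/(1)·0.6730^2·0.7396^0 = +0.452968
  k=1: (−1)^1·1.0000/(1)·0.6730^0·0.7396^2 = -0.547032
d^1_{0,0}(1.665) = +0.452968 -0.547032 = -0.094064
|D^1_{0,0}|² = |d^1_{0,0}(β)|² = (-0.094064)² = 0.008848 (the z-rotation phases have unit modulus)

P=0.0088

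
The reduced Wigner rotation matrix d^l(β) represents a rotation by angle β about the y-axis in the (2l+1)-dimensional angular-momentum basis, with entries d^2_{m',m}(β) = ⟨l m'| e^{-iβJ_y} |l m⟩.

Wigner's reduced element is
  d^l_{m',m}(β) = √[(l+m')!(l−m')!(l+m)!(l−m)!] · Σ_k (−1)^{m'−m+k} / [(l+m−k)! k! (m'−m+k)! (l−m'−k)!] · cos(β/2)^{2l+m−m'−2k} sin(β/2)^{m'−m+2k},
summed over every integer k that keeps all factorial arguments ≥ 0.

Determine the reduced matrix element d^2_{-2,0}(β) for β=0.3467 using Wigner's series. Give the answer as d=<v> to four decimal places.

d=0.0707

d^2_{-2,0}(β=0.3467) via Wigner's sum:
With c≡cos(β/2)=0.985012 and s≡sin(β/2)=0.172483, N=[1·24·2·2]^{1/2}=9.797959
k∈{2} keeps every argument non-negative
  k=2: (−1)^0·9.7980/(4)·0.9850^2·0.1725^2 = +0.070705
d^2_{-2,0}(0.3467) = +0.070705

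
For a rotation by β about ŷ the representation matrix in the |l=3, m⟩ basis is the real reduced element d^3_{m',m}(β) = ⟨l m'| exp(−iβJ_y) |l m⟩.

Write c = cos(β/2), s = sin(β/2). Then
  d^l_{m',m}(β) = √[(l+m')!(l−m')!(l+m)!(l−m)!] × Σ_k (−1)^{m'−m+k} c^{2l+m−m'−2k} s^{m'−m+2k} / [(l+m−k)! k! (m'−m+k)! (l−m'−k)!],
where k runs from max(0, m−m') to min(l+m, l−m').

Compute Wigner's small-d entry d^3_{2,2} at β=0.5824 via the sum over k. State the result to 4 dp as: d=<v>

d=0.4255

d^3_{2,2}(β=0.5824) via Wigner's sum:
Half-angle: c=0.957900, s=0.287102. N=√(120·1·120·1)=120.000000
k∈{0,1} keeps every argument non-negative
  k=0: (−1)^0·120.0000/(120)·0.9579^6·0.2871^0 = +0.772540
  k=1: (−1)^1·120.0000/(24)·0.9579^4·0.2871^2 = -0.346995
d^3_{2,2}(0.5824) = +0.772540 -0.346995 = +0.425546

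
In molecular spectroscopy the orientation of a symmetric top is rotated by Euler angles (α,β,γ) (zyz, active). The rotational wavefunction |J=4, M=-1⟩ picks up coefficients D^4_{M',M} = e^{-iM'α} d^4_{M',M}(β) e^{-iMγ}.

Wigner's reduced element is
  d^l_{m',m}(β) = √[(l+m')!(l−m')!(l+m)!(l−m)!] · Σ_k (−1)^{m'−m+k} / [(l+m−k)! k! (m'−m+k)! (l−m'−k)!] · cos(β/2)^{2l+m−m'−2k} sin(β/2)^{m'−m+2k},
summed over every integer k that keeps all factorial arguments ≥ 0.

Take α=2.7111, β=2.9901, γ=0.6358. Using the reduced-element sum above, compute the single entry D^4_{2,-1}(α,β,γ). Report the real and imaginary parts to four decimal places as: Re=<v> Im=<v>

Re=-0.0226 Im=-0.3048

Split into d^4_{2,-1}(β=2.9901) × two z-phases.
c=cos(2.9901/2)=0.075674, s=sin(2.9901/2)=0.997133; N=√[720·2·6·120]=1018.233765
k: max(0,(-1)−(2))=0 … min(4+(-1),4−(2))=2
  k=0: (−1)^3·1018.2338/(72)·0.0757^5·0.9971^3 = -0.000035
  k=1: (−1)^4·1018.2338/(48)·0.0757^3·0.9971^5 = +0.009062
  k=2: (−1)^5·1018.2338/(240)·0.0757^1·0.9971^7 = -0.314668
d^4_{2,-1}(2.9901) = -0.000035 +0.009062 -0.314668 = -0.305641
Attach z-rotation phases: D = e^{-i(2)(2.7111)}·(-0.305641)·e^{-i(-1)(0.6358)} = -0.022600-0.304805i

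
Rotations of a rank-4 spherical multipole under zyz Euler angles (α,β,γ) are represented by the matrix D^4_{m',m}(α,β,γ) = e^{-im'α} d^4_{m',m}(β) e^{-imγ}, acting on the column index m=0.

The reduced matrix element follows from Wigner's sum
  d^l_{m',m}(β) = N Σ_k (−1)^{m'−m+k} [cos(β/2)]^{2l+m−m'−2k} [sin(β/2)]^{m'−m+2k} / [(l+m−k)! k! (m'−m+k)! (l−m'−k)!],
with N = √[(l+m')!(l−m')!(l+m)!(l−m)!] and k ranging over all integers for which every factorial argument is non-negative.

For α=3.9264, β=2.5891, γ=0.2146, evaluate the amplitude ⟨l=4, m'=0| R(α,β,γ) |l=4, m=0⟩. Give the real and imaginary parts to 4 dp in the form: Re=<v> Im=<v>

Re=-0.0452 Im=0.0000

Split into d^4_{0,0}(β=2.5891) × two z-phases.
c=cos(2.5891/2)=0.272746, s=sin(2.5891/2)=0.962086; N=√[24·24·24·24]=576.000000
k: max(0,(0)−(0))=0 … min(4+(0),4−(0))=4
  k=0: (−1)^0·576.0000/(576)·0.2727^8·0.9621^0 = +0.000031
  k=1: (−1)^1·576.0000/(36)·0.2727^6·0.9621^2 = -0.006097
  k=2: (−1)^2·576.0000/(16)·0.2727^4·0.9621^4 = +0.170684
  k=3: (−1)^3·576.0000/(36)·0.2727^2·0.9621^6 = -0.943889
  k=4: (−1)^4·576.0000/(576)·0.2727^0·0.9621^8 = +0.734026
d^4_{0,0}(2.5891) = +0.000031 -0.006097 +0.170684 -0.943889 +0.734026 = -0.045245
Attach z-rotation phases: D = e^{-i(0)(3.9264)}·(-0.045245)·e^{-i(0)(0.2146)} = -0.045245+0.000000i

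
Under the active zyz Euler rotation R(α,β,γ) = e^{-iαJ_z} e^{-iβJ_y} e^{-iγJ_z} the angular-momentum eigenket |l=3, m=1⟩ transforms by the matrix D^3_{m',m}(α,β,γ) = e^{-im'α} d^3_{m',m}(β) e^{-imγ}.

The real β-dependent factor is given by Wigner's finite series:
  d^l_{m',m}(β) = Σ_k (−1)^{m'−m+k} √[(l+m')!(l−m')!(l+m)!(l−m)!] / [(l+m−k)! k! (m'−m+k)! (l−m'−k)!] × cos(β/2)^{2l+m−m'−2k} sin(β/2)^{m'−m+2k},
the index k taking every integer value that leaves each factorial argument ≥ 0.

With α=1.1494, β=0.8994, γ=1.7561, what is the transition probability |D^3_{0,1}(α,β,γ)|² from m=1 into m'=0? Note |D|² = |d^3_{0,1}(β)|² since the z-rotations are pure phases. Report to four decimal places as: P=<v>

P=0.1005

Split into d^3_{0,1}(β=0.8994) × two z-phases.
With c≡cos(β/2)=0.900578 and s≡sin(β/2)=0.434695, N=[6·6·24·2]^{1/2}=41.569219
k∈{1,2,3} keeps every argument non-negative
  k=1: (−1)^0·41.5692/(12)·0.9006^5·0.4347^1 = +0.892034
  k=2: (−1)^1·41.5692/(4)·0.9006^3·0.4347^3 = -0.623491
  k=3: (−1)^2·41.5692/(12)·0.9006^1·0.4347^5 = +0.048421
d^3_{0,1}(0.8994) = +0.892034 -0.623491 +0.048421 = +0.316964
|D^3_{0,1}|² = |d^3_{0,1}(β)|² = (+0.316964)² = 0.100466 (the z-rotation phases have unit modulus)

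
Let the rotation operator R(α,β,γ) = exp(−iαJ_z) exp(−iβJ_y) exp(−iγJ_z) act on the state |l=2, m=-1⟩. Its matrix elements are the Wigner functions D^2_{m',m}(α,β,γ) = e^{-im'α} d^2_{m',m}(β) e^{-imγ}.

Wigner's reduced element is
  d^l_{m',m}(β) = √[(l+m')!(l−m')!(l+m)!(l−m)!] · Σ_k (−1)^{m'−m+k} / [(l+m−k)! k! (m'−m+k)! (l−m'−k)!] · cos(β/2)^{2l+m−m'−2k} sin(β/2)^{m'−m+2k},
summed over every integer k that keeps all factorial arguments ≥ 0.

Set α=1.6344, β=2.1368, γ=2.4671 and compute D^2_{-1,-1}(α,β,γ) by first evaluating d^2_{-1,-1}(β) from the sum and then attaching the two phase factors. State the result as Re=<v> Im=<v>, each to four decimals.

Split into d^2_{-1,-1}(β=2.1368) × two z-phases.
c=cos(2.1368/2)=0.481527, s=sin(2.1368/2)=0.876431; N=√[1·6·1·6]=6.000000
The bounds max(0,m−m')=0 and min(l+m,l−m')=1 give 2 terms
  k=0: (−1)^0·6.0000/(6)·0.4815^4·0.8764^0 = +0.053763
  k=1: (−1)^1·6.0000/(2)·0.4815^2·0.8764^2 = -0.534316
d^2_{-1,-1}(2.1368) = +0.053763 -0.534316 = -0.480553
Attach z-rotation phases: D = e^{-i(-1)(1.6344)}·(-0.480553)·e^{-i(-1)(2.4671)} = +0.275643+0.393640i

Re=0.2756 Im=0.3936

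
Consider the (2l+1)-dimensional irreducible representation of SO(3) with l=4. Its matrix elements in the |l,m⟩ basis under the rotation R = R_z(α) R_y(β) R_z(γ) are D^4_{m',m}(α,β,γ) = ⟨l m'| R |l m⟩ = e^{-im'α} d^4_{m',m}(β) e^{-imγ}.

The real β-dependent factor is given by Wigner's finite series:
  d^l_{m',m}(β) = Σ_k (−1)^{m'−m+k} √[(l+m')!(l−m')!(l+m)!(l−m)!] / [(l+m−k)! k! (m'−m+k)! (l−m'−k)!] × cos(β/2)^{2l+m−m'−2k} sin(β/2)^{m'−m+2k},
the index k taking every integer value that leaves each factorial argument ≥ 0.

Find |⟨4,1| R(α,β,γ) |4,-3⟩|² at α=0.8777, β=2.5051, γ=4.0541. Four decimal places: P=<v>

D^4_{1,-3}(0.8777,2.5051,4.0541) = e^{-i·1·0.8777}·d^4_{1,-3}(2.5051)·e^{-i·-3·4.0541}. Compute d first:
With c≡cos(β/2)=0.312901 and s≡sin(β/2)=0.949786, N=[120·6·1·5040]^{1/2}=1904.940944
The bounds max(0,m−m')=0 and min(l+m,l−m')=1 give 2 terms
  k=0: (−1)^4·1904.9409/(144)·0.3129^4·0.9498^4 = +0.103193
  k=1: (−1)^5·1904.9409/(240)·0.3129^2·0.9498^6 = -0.570478
d^4_{1,-3}(2.5051) = +0.103193 -0.570478 = -0.467285
|D^4_{1,-3}|² = |d^4_{1,-3}(β)|² = (-0.467285)² = 0.218355 (the z-rotation phases have unit modulus)

P=0.2184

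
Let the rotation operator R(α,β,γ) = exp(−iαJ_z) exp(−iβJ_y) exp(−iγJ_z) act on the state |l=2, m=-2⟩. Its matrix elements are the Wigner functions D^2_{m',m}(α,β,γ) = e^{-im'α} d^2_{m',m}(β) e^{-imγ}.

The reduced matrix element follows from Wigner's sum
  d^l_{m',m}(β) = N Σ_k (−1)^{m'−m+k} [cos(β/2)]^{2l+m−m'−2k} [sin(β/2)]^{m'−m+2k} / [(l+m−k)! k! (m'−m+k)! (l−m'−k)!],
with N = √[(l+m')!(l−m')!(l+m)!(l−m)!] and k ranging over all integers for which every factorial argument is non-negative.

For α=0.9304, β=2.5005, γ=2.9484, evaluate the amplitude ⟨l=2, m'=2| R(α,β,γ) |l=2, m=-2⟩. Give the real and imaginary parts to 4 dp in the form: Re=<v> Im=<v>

Re=-0.5079 Im=-0.6327

Split into d^2_{2,-2}(β=2.5005) × two z-phases.
Half-angle: c=0.315085, s=0.949063. N=√(24·1·1·24)=24.000000
k∈{0} keeps every argument non-negative
  k=0: (−1)^4·24.0000/(24)·0.3151^0·0.9491^4 = +0.811299
d^2_{2,-2}(2.5005) = +0.811299
D = (-0.285956-0.958243i)·(+0.811299)·(+0.926277-0.376843i) = -0.507858-0.632682i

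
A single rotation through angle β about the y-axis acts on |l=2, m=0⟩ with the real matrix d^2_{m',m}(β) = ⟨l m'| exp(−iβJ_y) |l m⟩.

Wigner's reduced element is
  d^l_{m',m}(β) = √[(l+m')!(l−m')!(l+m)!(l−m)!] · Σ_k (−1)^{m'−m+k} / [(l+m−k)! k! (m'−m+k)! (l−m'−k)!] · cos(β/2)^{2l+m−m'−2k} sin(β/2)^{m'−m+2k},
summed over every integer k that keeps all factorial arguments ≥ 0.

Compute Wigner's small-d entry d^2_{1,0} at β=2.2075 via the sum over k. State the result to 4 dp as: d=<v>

d=0.5855

d^2_{1,0}(β=2.2075) via Wigner's sum:
With c≡cos(β/2)=0.450251 and s≡sin(β/2)=0.892902, N=[6·1·2·2]^{1/2}=4.898979
Admissible k: 0..1 (factorial args all ≥0)
  k=0: (−1)^1·4.8990/(2)·0.4503^3·0.8929^1 = -0.199638
  k=1: (−1)^2·4.8990/(2)·0.4503^1·0.8929^3 = +0.785130
d^2_{1,0}(2.2075) = -0.199638 +0.785130 = +0.585492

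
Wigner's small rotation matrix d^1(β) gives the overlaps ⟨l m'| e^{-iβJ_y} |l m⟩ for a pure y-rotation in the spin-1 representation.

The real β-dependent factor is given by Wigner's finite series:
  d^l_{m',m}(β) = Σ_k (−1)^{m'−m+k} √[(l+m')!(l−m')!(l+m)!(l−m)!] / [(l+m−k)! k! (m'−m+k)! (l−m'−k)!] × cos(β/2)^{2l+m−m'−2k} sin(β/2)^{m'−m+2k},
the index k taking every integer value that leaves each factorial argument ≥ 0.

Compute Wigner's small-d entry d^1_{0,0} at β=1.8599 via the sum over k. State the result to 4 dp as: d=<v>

d^1_{0,0}(β=1.8599) via Wigner's sum:
Half-angle: c=0.597874, s=0.801590. N=√(1·1·1·1)=1.000000
k: max(0,(0)−(0))=0 … min(1+(0),1−(0))=1
  k=0: (−1)^0·1.0000/(1)·0.5979^2·0.8016^0 = +0.357453
  k=1: (−1)^1·1.0000/(1)·0.5979^0·0.8016^2 = -0.642547
d^1_{0,0}(1.8599) = +0.357453 -0.642547 = -0.285093

d=-0.2851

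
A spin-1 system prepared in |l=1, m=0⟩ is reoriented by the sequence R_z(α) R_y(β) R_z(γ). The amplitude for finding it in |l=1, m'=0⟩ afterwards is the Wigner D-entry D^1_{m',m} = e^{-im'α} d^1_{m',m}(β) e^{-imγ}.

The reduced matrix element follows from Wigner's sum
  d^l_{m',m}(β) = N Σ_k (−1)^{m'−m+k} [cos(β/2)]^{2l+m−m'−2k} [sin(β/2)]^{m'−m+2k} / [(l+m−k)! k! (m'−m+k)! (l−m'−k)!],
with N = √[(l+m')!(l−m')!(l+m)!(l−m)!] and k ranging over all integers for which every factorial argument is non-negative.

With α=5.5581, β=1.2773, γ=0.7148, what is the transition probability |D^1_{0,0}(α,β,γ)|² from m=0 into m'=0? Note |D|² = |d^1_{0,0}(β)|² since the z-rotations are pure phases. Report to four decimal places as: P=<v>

D^1_{0,0}(5.5581,1.2773,0.7148) = e^{-i·0·5.5581}·d^1_{0,0}(1.2773)·e^{-i·0·0.7148}. Compute d first:
Half-angle: c=0.802901, s=0.596112. N=√(1·1·1·1)=1.000000
Admissible k: 0..1 (factorial args all ≥0)
  k=0: (−1)^0·1.0000/(1)·0.8029^2·0.5961^0 = +0.644650
  k=1: (−1)^1·1.0000/(1)·0.8029^0·0.5961^2 = -0.355350
d^1_{0,0}(1.2773) = +0.644650 -0.355350 = +0.289301
|D^1_{0,0}|² = |d^1_{0,0}(β)|² = (+0.289301)² = 0.083695 (the z-rotation phases have unit modulus)

P=0.0837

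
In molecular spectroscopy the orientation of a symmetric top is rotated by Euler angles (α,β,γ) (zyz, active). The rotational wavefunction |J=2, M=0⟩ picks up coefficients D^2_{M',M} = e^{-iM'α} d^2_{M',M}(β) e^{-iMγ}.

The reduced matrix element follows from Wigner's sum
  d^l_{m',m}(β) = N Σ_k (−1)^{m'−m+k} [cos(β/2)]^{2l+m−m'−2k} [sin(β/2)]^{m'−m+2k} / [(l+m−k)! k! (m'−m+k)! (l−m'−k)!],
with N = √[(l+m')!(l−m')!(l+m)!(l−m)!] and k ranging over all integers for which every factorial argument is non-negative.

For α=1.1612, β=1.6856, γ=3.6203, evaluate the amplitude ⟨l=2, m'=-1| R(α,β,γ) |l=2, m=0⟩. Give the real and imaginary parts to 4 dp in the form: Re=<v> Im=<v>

Split into d^2_{-1,0}(β=1.6856) × two z-phases.
With c≡cos(β/2)=0.665375 and s≡sin(β/2)=0.746509, N=[1·6·2·2]^{1/2}=4.898979
The bounds max(0,m−m')=1 and min(l+m,l−m')=2 give 2 terms
  k=1: (−1)^0·4.8990/(2)·0.6654^3·0.7465^1 = +0.538655
  k=2: (−1)^1·4.8990/(2)·0.6654^1·0.7465^3 = -0.678028
d^2_{-1,0}(1.6856) = +0.538655 -0.678028 = -0.139373
Attach z-rotation phases: D = e^{-i(-1)(1.1612)}·(-0.139373)·e^{-i(0)(3.6203)} = -0.055504-0.127844i

Re=-0.0555 Im=-0.1278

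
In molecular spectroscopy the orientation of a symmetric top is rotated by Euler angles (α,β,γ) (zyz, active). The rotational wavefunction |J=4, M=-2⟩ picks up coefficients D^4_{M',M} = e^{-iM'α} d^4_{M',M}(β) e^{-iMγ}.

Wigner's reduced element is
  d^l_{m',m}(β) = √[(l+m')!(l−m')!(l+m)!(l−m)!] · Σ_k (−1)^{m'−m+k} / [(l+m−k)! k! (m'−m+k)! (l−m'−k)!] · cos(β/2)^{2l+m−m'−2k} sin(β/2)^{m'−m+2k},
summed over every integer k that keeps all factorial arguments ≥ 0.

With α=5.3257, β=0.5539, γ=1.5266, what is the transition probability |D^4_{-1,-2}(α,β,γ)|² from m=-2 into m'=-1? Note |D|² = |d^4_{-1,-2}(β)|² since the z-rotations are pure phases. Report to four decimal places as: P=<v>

D^4_{-1,-2}(5.3257,0.5539,1.5266) = e^{-i·-1·5.3257}·d^4_{-1,-2}(0.5539)·e^{-i·-2·1.5266}. Compute d first:
With c≡cos(β/2)=0.961894 and s≡sin(β/2)=0.273423, N=[6·120·2·720]^{1/2}=1018.233765
The bounds max(0,m−m')=0 and min(l+m,l−m')=2 give 3 terms
  k=0: (−1)^1·1018.2338/(240)·0.9619^7·0.2734^1 = -0.883815
  k=1: (−1)^2·1018.2338/(48)·0.9619^5·0.2734^3 = +0.357065
  k=2: (−1)^3·1018.2338/(72)·0.9619^3·0.2734^5 = -0.019234
d^4_{-1,-2}(0.5539) = -0.883815 +0.357065 -0.019234 = -0.545984
|D^4_{-1,-2}|² = |d^4_{-1,-2}(β)|² = (-0.545984)² = 0.298099 (the z-rotation phases have unit modulus)

P=0.2981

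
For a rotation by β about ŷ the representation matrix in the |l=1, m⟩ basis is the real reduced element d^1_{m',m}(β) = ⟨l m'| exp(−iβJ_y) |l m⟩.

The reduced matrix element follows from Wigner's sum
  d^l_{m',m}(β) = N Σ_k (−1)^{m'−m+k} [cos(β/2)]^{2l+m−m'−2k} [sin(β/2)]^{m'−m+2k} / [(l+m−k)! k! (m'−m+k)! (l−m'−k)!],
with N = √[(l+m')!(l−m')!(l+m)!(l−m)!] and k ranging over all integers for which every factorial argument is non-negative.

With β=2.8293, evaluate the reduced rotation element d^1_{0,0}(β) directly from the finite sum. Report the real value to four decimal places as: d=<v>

d^1_{0,0}(β=2.8293) via Wigner's sum:
Half-angle: c=0.155513, s=0.987834. N=√(1·1·1·1)=1.000000
k: max(0,(0)−(0))=0 … min(1+(0),1−(0))=1
  k=0: (−1)^0·1.0000/(1)·0.1555^2·0.9878^0 = +0.024184
  k=1: (−1)^1·1.0000/(1)·0.1555^0·0.9878^2 = -0.975816
d^1_{0,0}(2.8293) = +0.024184 -0.975816 = -0.951632

d=-0.9516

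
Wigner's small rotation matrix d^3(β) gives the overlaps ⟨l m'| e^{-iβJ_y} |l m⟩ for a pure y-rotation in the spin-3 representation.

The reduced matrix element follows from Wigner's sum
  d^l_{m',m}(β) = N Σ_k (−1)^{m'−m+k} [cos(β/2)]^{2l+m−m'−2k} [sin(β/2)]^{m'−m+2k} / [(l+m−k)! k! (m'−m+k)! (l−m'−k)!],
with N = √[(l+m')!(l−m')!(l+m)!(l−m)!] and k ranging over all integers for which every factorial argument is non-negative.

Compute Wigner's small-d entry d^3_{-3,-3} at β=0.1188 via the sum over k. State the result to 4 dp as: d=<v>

d=0.9895

d^3_{-3,-3}(β=0.1188) via Wigner's sum:
Half-angle: c=0.998236, s=0.059365. N=√(1·720·1·720)=720.000000
k∈{0} keeps every argument non-negative
  k=0: (−1)^0·720.0000/(720)·0.9982^6·0.0594^0 = +0.989465
d^3_{-3,-3}(0.1188) = +0.989465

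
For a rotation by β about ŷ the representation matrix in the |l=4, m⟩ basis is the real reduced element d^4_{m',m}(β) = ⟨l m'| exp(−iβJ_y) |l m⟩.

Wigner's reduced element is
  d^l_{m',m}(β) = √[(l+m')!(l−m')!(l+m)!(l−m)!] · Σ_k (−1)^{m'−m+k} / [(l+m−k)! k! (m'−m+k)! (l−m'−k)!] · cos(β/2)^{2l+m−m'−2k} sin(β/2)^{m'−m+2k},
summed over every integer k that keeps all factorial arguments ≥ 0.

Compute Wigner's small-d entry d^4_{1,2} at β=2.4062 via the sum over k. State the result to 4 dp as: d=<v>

d^4_{1,2}(β=2.4062) via Wigner's sum:
Half-angle: c=0.359467, s=0.933158. N=√(120·6·720·2)=1018.233765
k: max(0,(2)−(1))=1 … min(4+(2),4−(1))=3
  k=1: (−1)^0·1018.2338/(240)·0.3595^7·0.9332^1 = +0.003070
  k=2: (−1)^1·1018.2338/(48)·0.3595^5·0.9332^3 = -0.103458
  k=3: (−1)^2·1018.2338/(72)·0.3595^3·0.9332^5 = +0.464801
d^4_{1,2}(2.4062) = +0.003070 -0.103458 +0.464801 = +0.364413

d=0.3644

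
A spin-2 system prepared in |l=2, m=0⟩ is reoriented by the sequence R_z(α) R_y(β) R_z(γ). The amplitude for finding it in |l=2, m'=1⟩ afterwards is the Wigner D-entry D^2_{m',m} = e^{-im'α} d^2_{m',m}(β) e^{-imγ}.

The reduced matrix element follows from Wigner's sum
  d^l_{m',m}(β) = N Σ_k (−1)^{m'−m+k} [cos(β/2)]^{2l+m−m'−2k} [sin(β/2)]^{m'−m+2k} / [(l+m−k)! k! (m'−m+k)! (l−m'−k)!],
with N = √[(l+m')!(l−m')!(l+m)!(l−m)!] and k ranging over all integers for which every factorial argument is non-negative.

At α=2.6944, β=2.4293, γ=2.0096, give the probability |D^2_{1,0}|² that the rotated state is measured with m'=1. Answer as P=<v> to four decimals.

P=0.3670

Split into d^2_{1,0}(β=2.4293) × two z-phases.
c=cos(2.4293/2)=0.348665, s=sin(2.4293/2)=0.937247; N=√[6·1·2·2]=4.898979
Admissible k: 0..1 (factorial args all ≥0)
  k=0: (−1)^1·4.8990/(2)·0.3487^3·0.9372^1 = -0.097309
  k=1: (−1)^2·4.8990/(2)·0.3487^1·0.9372^3 = +0.703148
d^2_{1,0}(2.4293) = -0.097309 +0.703148 = +0.605839
|D^2_{1,0}|² = |d^2_{1,0}(β)|² = (+0.605839)² = 0.367040 (the z-rotation phases have unit modulus)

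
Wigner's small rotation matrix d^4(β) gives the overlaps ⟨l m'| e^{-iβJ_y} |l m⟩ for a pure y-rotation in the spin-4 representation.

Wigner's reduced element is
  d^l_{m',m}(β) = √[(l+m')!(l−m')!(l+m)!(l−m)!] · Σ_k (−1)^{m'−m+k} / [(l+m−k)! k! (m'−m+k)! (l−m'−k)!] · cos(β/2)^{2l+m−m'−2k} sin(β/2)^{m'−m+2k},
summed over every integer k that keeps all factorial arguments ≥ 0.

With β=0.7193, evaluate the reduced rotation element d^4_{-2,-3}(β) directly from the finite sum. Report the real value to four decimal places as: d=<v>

d=-0.4774

d^4_{-2,-3}(β=0.7193) via Wigner's sum:
Half-angle: c=0.936020, s=0.351947. N=√(2·720·1·5040)=2693.993318
Admissible k: 0..1 (factorial args all ≥0)
  k=0: (−1)^1·2693.9933/(720)·0.9360^7·0.3519^1 = -0.828966
  k=1: (−1)^2·2693.9933/(240)·0.9360^5·0.3519^3 = +0.351594
d^4_{-2,-3}(0.7193) = -0.828966 +0.351594 = -0.477372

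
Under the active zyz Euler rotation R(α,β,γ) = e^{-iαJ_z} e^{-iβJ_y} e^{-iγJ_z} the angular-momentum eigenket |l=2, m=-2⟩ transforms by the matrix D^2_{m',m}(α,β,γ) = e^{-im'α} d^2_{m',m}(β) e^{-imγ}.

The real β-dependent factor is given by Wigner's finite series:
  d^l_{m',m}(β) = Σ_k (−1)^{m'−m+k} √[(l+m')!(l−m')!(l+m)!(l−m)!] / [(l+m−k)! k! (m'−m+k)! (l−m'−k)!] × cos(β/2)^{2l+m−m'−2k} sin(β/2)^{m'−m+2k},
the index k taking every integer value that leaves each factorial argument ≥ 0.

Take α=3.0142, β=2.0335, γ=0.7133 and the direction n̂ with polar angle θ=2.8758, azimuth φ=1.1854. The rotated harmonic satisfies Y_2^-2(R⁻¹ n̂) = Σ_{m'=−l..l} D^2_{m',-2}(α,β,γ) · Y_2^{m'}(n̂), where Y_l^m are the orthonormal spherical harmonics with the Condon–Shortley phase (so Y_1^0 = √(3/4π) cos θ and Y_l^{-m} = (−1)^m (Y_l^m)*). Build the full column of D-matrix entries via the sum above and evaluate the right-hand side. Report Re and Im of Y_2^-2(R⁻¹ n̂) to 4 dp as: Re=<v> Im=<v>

Need the full column D^2_{m',-2} for m'=−2..2 at α=3.0142, β=2.0335, γ=0.7133.
cos(β/2)=0.526133, sin(β/2)=0.850403
d^2_{-2,-2}: single k=0 term ⇒ +0.076627;  D = +0.029768+0.070608i
d^2_{-1,-2}: single k=0 term ⇒ -0.247708;  D = +0.066451+0.238628i
d^2_{0,-2}: single k=0 term ⇒ +0.490360;  D = +0.070463+0.485271i
d^2_{1,-2}: single k=0 term ⇒ -0.647141;  D = +0.010874+0.647050i
d^2_{2,-2}: single k=0 term ⇒ +0.522996;  D = -0.057720+0.519801i
Y_2^{m'}(θ=2.8758,φ=1.1854) and Σ D·Y over m':
  (+0.0298+0.0706i)·(-0.0191-0.0186i)  (+0.0665+0.2386i)·(-0.0736+0.1814i)  (+0.0705+0.4853i)·(+0.5655+0.0000i)  (+0.0109+0.6470i)·(+0.0736+0.1814i)  (-0.0577+0.5198i)·(-0.0191+0.0186i)
Y_2^-2(R⁻¹ n̂) = -0.132748+0.305600i

Re=-0.1327 Im=0.3056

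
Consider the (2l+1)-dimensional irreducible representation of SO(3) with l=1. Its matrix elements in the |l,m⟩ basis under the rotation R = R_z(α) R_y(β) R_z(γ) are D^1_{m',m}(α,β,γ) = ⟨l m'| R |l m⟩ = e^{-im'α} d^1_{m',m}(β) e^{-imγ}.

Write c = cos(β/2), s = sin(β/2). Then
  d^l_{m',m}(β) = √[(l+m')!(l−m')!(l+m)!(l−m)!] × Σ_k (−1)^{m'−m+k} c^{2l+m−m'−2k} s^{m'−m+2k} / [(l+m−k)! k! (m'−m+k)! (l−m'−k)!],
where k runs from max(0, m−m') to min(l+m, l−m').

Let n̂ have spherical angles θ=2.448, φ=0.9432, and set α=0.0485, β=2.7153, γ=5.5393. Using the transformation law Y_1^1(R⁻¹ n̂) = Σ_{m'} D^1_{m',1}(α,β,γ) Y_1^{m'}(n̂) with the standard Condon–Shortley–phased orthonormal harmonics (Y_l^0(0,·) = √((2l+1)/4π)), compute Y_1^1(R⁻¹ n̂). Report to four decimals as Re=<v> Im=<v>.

Re=0.1284 Im=-0.1159

Need the full column D^1_{m',1} for m'=−1..1 at α=0.0485, β=2.7153, γ=5.5393.
cos(β/2)=0.211536, sin(β/2)=0.977370
d^1_{-1,1}: single k=2 term ⇒ +0.955252;  D = +0.670729+0.680169i
d^1_{0,1}: single k=1 term ⇒ +0.292387;  D = +0.215151+0.197991i
d^1_{1,1}: single k=0 term ⇒ +0.044748;  D = +0.034357+0.028669i
Y_1^{m'}(θ=2.448,φ=0.9432) and Σ D·Y over m':
  (+0.6707+0.6802i)·(+0.1297-0.1788i)  (+0.2152+0.1980i)·(-0.3757+0.0000i)  (+0.0344+0.0287i)·(-0.1297-0.1788i)
Y_1^1(R⁻¹ n̂) = +0.128432-0.115949i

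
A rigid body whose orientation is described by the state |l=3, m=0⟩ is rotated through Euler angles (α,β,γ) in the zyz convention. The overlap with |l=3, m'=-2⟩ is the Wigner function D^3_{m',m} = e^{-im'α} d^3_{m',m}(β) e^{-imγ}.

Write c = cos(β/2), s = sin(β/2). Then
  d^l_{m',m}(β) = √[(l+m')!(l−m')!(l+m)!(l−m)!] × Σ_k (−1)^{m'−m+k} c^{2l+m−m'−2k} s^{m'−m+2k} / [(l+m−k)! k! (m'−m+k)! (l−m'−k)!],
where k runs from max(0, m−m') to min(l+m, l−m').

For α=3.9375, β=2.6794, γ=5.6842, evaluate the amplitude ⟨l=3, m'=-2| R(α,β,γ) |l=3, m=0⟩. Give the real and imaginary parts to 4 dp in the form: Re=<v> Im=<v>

First d^3_{-2,0}(β=2.6794), then the phase factors e^{-i(-2)α} and e^{-i(0)γ}:
Half-angle: c=0.229045, s=0.973416. N=√(1·120·6·6)=65.726707
The bounds max(0,m−m')=2 and min(l+m,l−m')=3 give 2 terms
  k=2: (−1)^0·65.7267/(12)·0.2290^4·0.9734^2 = +0.014284
  k=3: (−1)^1·65.7267/(12)·0.2290^2·0.9734^4 = -0.257986
d^3_{-2,0}(2.6794) = +0.014284 -0.257986 = -0.243702
D = (-0.021017+0.999779i)·(-0.243702)·(+1.000000+0.000000i) = +0.005122-0.243648i

Re=0.0051 Im=-0.2436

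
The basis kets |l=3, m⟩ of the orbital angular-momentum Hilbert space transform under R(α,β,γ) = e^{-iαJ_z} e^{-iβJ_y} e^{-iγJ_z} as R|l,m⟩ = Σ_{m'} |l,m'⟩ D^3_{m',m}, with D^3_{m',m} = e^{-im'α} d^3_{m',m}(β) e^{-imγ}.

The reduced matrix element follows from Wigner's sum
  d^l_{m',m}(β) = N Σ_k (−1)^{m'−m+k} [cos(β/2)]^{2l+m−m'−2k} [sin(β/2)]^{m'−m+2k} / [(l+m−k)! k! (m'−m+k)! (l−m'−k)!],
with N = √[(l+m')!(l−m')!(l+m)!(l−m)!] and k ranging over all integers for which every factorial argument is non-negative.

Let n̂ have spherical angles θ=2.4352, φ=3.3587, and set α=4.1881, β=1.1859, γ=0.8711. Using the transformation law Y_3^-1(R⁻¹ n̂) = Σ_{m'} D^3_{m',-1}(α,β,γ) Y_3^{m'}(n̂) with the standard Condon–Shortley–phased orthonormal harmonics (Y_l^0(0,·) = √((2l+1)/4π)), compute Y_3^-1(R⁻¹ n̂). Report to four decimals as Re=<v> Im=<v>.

Re=-0.0581 Im=-0.2917

Need the full column D^3_{m',-1} for m'=−3..3 at α=4.1881, β=1.1859, γ=0.8711.
cos(β/2)=0.829296, sin(β/2)=0.558810
d^3_{-3,-1}: single k=2 term ⇒ +0.572021;  D = +0.369278+0.436854i
d^3_{-2,-1}: k∈[1..2] ⇒ +0.693125 -0.629435 = +0.063690;  D = -0.062690+0.011244i
d^3_{-1,-1}: k∈[0..2] ⇒ +0.325280 -1.181561 +0.402371 = -0.453910;  D = -0.154284+0.426885i
d^3_{0,-1}: k∈[0..2] ⇒ -0.759280 +1.034267 -0.156538 = +0.118448;  D = +0.076279+0.090617i
d^3_{1,-1}: k∈[0..2] ⇒ +0.886170 -0.536494 +0.030450 = +0.380126;  D = -0.374293+0.066335i
d^3_{2,-1}: k∈[0..1] ⇒ -0.629435 +0.142899 = -0.486535;  D = -0.166321+0.457224i
d^3_{3,-1}: single k=0 term ⇒ +0.259729;  D = +0.166850+0.199049i
Y_3^{m'}(θ=2.4352,φ=3.3587) and Σ D·Y over m':
  (+0.3693+0.4369i)·(-0.0907+0.0692i)  (-0.0627+0.0112i)·(-0.2972+0.1378i)  (-0.1543+0.4269i)·(-0.3879+0.0856i)  (+0.0763+0.0906i)·(+0.0303+0.0000i)  (-0.3743+0.0663i)·(+0.3879+0.0856i)  (-0.1663+0.4572i)·(-0.2972-0.1378i)  (+0.1669+0.1990i)·(+0.0907+0.0692i)
Y_3^-1(R⁻¹ n̂) = -0.058070-0.291743i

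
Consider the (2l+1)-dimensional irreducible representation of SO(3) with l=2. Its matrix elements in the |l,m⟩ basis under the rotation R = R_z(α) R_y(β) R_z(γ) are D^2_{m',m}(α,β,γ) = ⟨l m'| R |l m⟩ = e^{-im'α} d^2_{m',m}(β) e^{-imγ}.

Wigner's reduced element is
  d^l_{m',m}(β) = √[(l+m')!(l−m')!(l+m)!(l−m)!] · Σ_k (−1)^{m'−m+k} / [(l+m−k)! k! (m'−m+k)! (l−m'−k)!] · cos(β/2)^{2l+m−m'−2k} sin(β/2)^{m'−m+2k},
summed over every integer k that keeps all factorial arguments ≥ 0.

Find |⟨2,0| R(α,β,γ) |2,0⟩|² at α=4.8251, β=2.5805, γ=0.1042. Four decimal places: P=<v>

P=0.3310

First d^2_{0,0}(β=2.5805), then the phase factors e^{-i(0)α} and e^{-i(0)γ}:
With c≡cos(β/2)=0.276881 and s≡sin(β/2)=0.960904, N=[2·2·2·2]^{1/2}=4.000000
Admissible k: 0..2 (factorial args all ≥0)
  k=0: (−1)^0·4.0000/(4)·0.2769^4·0.9609^0 = +0.005877
  k=1: (−1)^1·4.0000/(1)·0.2769^2·0.9609^2 = -0.283143
  k=2: (−1)^2·4.0000/(4)·0.2769^0·0.9609^4 = +0.852551
d^2_{0,0}(2.5805) = +0.005877 -0.283143 +0.852551 = +0.575286
|D^2_{0,0}|² = |d^2_{0,0}(β)|² = (+0.575286)² = 0.330954 (the z-rotation phases have unit modulus)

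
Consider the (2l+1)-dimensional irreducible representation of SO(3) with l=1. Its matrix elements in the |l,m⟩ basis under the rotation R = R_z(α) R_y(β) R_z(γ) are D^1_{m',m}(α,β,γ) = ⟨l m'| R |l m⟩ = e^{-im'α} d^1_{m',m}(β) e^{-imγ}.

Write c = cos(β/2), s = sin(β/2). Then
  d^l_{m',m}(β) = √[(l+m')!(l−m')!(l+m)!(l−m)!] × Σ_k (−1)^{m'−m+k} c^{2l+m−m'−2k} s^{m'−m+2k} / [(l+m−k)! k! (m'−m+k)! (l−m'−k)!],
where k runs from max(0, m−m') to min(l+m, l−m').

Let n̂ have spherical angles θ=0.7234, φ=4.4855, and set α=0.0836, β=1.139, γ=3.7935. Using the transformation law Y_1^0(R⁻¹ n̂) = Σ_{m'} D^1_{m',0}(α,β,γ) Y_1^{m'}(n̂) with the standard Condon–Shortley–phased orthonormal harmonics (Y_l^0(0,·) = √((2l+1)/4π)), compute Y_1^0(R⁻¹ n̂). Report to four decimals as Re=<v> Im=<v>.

Need the full column D^1_{m',0} for m'=−1..1 at α=0.0836, β=1.139, γ=3.7935.
cos(β/2)=0.842171, sin(β/2)=0.539211
d^1_{-1,0}: single k=1 term ⇒ +0.642205;  D = +0.639962+0.053626i
d^1_{0,0}: k∈[0..1] ⇒ +0.709251 -0.290749 = +0.418503;  D = +0.418503+0.000000i
d^1_{1,0}: single k=0 term ⇒ -0.642205;  D = -0.639962+0.053626i
Y_1^{m'}(θ=0.7234,φ=4.4855) and Σ D·Y over m':
  (+0.6400+0.0536i)·(-0.0514+0.2228i)  (+0.4185+0.0000i)·(+0.3662+0.0000i)  (-0.6400+0.0536i)·(+0.0514+0.2228i)
Y_1^0(R⁻¹ n̂) = +0.063527+0.000000i

Re=0.0635 Im=0.0000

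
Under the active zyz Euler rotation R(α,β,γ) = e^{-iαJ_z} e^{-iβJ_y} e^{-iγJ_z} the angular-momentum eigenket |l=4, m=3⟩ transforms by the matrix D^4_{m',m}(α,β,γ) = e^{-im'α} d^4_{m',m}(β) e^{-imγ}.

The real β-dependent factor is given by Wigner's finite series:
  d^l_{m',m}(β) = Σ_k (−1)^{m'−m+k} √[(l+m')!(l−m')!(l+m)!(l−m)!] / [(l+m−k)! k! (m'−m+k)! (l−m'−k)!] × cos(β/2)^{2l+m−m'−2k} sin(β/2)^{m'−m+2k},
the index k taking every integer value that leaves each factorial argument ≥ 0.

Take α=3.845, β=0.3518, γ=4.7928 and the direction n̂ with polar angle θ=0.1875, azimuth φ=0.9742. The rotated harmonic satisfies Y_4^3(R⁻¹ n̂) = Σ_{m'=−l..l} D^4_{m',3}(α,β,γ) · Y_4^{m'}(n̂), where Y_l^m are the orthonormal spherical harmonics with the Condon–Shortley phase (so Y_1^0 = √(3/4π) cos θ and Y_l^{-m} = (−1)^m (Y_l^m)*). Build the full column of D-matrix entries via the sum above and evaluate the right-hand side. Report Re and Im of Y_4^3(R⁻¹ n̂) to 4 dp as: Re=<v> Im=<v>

Re=0.0075 Im=-0.1423

Need the full column D^4_{m',3} for m'=−4..4 at α=3.845, β=0.3518, γ=4.7928.
cos(β/2)=0.984569, sin(β/2)=0.174994
d^4_{-4,3}: single k=7 term ⇒ +0.000014;  D = +0.000008+0.000012i
d^4_{-3,3}: k∈[6..7] ⇒ +0.000195 -0.000001 = +0.000194;  D = -0.000185-0.000057i
d^4_{-2,3}: k∈[5..6] ⇒ +0.001758 -0.000019 = +0.001740;  D = +0.001599-0.000686i
d^4_{-1,3}: k∈[4..5] ⇒ +0.011657 -0.000221 = +0.011436;  D = -0.005099+0.010237i
d^4_{0,3}: k∈[3..4] ⇒ +0.058663 -0.001853 = +0.056810;  D = -0.013572-0.055165i
d^4_{1,3}: k∈[2..3] ⇒ +0.221410 -0.011657 = +0.209752;  D = +0.169959+0.122922i
d^4_{2,3}: k∈[1..2] ⇒ +0.587236 -0.055653 = +0.531583;  D = -0.529997+0.041025i
d^4_{3,3}: k∈[0..1] ⇒ +0.883021 -0.195265 = +0.687756;  D = +0.488616-0.484006i
d^4_{4,3}: single k=0 term ⇒ -0.443908;  D = +0.038452-0.442240i
Y_4^{m'}(θ=0.1875,φ=0.9742) and Σ D·Y over m':
  (+0.0000+0.0000i)·(-0.0004+0.0004i)  (-0.0002-0.0001i)·(-0.0078-0.0017i)  (+0.0016-0.0007i)·(-0.0247-0.0622i)  (-0.0051+0.0102i)·(+0.1829-0.2693i)  (-0.0136-0.0552i)·(+0.7037+0.0000i)  (+0.1700+0.1229i)·(-0.1829-0.2693i)  (-0.5300+0.0410i)·(-0.0247+0.0622i)  (+0.4886-0.4840i)·(+0.0078-0.0017i)  (+0.0385-0.4422i)·(-0.0004-0.0004i)
Y_4^3(R⁻¹ n̂) = +0.007518-0.142328i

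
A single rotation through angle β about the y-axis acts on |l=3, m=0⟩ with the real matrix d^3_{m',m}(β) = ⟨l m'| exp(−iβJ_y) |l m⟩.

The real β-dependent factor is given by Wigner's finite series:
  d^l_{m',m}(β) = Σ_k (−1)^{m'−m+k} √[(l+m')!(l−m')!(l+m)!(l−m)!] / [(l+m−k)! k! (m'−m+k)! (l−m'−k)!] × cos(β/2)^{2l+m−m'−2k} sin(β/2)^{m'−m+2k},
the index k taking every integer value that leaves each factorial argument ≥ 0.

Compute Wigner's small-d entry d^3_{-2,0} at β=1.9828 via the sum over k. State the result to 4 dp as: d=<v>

d=-0.4604

d^3_{-2,0}(β=1.9828) via Wigner's sum:
c=cos(1.9828/2)=0.547519, s=sin(1.9828/2)=0.836793; N=√[1·120·6·6]=65.726707
k: max(0,(0)−(-2))=2 … min(3+(0),3−(-2))=3
  k=2: (−1)^0·65.7267/(12)·0.5475^4·0.8368^2 = +0.344662
  k=3: (−1)^1·65.7267/(12)·0.5475^2·0.8368^4 = -0.805066
d^3_{-2,0}(1.9828) = +0.344662 -0.805066 = -0.460404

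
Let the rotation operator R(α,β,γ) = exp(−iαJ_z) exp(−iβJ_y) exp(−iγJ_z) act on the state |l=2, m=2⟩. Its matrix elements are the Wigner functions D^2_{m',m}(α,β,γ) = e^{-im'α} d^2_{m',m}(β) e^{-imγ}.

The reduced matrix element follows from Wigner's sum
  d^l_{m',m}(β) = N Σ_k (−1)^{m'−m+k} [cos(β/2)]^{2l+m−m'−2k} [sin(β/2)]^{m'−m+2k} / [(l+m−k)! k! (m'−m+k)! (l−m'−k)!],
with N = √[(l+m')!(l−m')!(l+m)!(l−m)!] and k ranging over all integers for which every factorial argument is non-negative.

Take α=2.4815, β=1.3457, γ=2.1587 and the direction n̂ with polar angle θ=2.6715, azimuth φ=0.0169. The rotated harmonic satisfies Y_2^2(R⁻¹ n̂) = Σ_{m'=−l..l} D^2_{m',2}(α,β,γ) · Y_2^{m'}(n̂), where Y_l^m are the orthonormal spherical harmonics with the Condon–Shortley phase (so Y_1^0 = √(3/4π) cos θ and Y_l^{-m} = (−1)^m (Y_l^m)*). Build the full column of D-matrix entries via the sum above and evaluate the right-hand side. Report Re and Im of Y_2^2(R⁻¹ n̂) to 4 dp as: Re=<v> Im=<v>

Need the full column D^2_{m',2} for m'=−2..2 at α=2.4815, β=1.3457, γ=2.1587.
cos(β/2)=0.782049, sin(β/2)=0.623217
d^2_{-2,2}: single k=4 term ⇒ +0.150854;  D = +0.120493+0.090766i
d^2_{-1,2}: single k=3 term ⇒ +0.378602;  D = -0.099197-0.365375i
d^2_{0,2}: single k=2 term ⇒ +0.581865;  D = -0.223901+0.537062i
d^2_{1,2}: single k=1 term ⇒ +0.596171;  D = +0.518633-0.294006i
d^2_{2,2}: single k=0 term ⇒ +0.374055;  D = -0.370163-0.053818i
Y_2^{m'}(θ=2.6715,φ=0.0169) and Σ D·Y over m':
  (+0.1205+0.0908i)·(+0.0792-0.0027i)  (-0.0992-0.3654i)·(-0.3119+0.0053i)  (-0.2239+0.5371i)·(+0.4366+0.0000i)  (+0.5186-0.2940i)·(+0.3119+0.0053i)  (-0.3702-0.0538i)·(+0.0792+0.0027i)
Y_2^2(R⁻¹ n̂) = +0.079046+0.260593i

Re=0.0790 Im=0.2606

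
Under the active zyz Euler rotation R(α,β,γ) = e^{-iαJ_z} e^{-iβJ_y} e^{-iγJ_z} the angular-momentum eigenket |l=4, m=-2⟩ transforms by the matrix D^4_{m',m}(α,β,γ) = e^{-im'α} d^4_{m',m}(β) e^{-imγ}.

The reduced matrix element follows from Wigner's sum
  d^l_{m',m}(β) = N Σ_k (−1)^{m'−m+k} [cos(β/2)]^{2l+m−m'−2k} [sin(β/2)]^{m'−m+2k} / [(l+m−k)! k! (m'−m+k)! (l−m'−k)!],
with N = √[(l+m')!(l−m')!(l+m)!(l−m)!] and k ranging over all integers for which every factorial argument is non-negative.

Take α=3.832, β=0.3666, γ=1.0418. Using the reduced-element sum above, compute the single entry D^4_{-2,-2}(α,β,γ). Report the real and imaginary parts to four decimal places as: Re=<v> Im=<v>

D^4_{-2,-2}(3.832,0.3666,1.0418) = e^{-i·-2·3.832}·d^4_{-2,-2}(0.3666)·e^{-i·-2·1.0418}. Compute d first:
With c≡cos(β/2)=0.983248 and s≡sin(β/2)=0.182275, N=[2·720·2·720]^{1/2}=1440.000000
k: max(0,(-2)−(-2))=0 … min(4+(-2),4−(-2))=2
  k=0: (−1)^0·1440.0000/(1440)·0.9832^8·0.1823^0 = +0.873581
  k=1: (−1)^1·1440.0000/(120)·0.9832^6·0.1823^2 = -0.360258
  k=2: (−1)^2·1440.0000/(96)·0.9832^4·0.1823^4 = +0.015476
d^4_{-2,-2}(0.3666) = +0.873581 -0.360258 +0.015476 = +0.528798
Phases: e^{-i·(-2)·3.832}=+0.188841+0.982008i, e^{-i·(-2)·1.0418}=-0.490622+0.871372i ⇒ D=-0.501482-0.167758i

Re=-0.5015 Im=-0.1678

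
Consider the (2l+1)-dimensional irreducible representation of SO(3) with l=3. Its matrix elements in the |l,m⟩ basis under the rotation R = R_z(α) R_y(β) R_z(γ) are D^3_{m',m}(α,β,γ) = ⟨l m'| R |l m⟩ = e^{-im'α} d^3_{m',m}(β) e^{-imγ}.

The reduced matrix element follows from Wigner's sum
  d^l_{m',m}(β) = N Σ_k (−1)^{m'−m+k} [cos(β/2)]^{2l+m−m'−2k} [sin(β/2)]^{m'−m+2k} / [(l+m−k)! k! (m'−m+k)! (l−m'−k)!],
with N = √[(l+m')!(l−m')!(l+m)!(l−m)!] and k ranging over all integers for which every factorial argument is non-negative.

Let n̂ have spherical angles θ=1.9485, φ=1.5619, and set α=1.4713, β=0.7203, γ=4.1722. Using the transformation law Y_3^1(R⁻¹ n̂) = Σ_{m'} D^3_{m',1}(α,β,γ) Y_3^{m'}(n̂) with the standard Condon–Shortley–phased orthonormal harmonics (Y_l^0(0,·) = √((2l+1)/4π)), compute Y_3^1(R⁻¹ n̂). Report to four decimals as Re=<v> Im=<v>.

Re=-0.0797 Im=0.1094

Need the full column D^3_{m',1} for m'=−3..3 at α=1.4713, β=0.7203, γ=4.1722.
cos(β/2)=0.935844, sin(β/2)=0.352415
d^3_{-3,1}: single k=4 term ⇒ +0.052320;  D = +0.050799+0.012523i
d^3_{-2,1}: k∈[3..4] ⇒ +0.226883 -0.016087 = +0.210796;  D = +0.070535-0.198645i
d^3_{-1,1}: k∈[2..4] ⇒ +0.571575 -0.108072 +0.001916 = +0.465418;  D = -0.420951-0.198532i
d^3_{0,1}: k∈[1..3] ⇒ +0.876318 -0.372807 +0.017622 = +0.521134;  D = -0.268018+0.446930i
d^3_{1,1}: k∈[0..2] ⇒ +0.671770 -0.762099 +0.081054 = -0.009275;  D = -0.007441-0.005537i
d^3_{2,1}: k∈[0..1] ⇒ -0.799965 +0.226883 = -0.573082;  D = -0.386076+0.423519i
d^3_{3,1}: single k=0 term ⇒ +0.368950;  D = -0.246623-0.274410i
Y_3^{m'}(θ=1.9485,φ=1.5619) and Σ D·Y over m':
  (+0.0508+0.0125i)·(-0.0089+0.3350i)  (+0.0705-0.1986i)·(+0.3256+0.0058i)  (-0.4210-0.1985i)·(-0.0009+0.0961i)  (-0.2680+0.4469i)·(+0.3193+0.0000i)  (-0.0074-0.0055i)·(+0.0009+0.0961i)  (-0.3861+0.4235i)·(+0.3256-0.0058i)  (-0.2466-0.2744i)·(+0.0089+0.3350i)
Y_3^1(R⁻¹ n̂) = -0.079675+0.109389i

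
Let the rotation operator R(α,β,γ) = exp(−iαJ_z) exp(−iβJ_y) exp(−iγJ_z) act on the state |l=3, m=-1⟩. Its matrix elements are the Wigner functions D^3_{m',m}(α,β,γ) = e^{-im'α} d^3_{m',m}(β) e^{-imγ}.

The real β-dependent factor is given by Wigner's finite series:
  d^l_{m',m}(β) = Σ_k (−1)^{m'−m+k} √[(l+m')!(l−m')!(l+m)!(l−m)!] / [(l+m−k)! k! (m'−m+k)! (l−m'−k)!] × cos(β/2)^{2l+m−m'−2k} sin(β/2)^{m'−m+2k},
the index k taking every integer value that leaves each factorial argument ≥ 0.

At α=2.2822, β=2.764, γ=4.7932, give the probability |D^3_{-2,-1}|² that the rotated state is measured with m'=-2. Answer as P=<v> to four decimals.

First d^3_{-2,-1}(β=2.764), then the phase factors e^{-i(-2)α} and e^{-i(-1)γ}:
With c≡cos(β/2)=0.187677 and s≡sin(β/2)=0.982231, N=[1·120·2·24]^{1/2}=75.894664
k: max(0,(-1)−(-2))=1 … min(3+(-1),3−(-2))=2
  k=1: (−1)^0·75.8947/(24)·0.1877^5·0.9822^1 = +0.000723
  k=2: (−1)^1·75.8947/(12)·0.1877^3·0.9822^3 = -0.039619
d^3_{-2,-1}(2.764) = +0.000723 -0.039619 = -0.038896
|D^3_{-2,-1}|² = |d^3_{-2,-1}(β)|² = (-0.038896)² = 0.001513 (the z-rotation phases have unit modulus)

P=0.0015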